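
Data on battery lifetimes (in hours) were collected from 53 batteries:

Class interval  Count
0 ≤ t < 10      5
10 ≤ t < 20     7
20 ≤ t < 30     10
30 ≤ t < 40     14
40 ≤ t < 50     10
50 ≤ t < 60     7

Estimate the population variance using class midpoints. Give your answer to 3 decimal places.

220.292

Midpoints: 5, 15, 25, 35, 45, 55
n = 53, Σfm = 1705, mean = 32.1698
Σfm² = 66525
Σf(m − x̄)² = Σfm² − (Σfm)²/n = 66525 − 1705²/53 = 11675.4717
Population variance = 11675.4717 / 53 = 220.2919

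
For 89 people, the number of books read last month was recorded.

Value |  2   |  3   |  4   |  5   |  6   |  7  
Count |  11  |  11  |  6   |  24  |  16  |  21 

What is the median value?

5

Cumulative frequencies: 11, 22, 28, 52, 68, 89
n = 89, so the median is the value in position (n+1)/2 = 45.
Position 45 falls at value 5.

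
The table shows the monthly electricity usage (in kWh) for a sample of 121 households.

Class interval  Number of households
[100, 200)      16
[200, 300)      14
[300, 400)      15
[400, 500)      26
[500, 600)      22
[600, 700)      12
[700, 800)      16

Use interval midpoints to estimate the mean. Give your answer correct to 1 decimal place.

Midpoints: 150, 250, 350, 450, 550, 650, 750
Σfm = 16×150 + 14×250 + 15×350 + 26×450 + 22×550 + 12×650 + 16×750 = 54750
n = Σf = 121
Mean = 54750 / 121 = 452.4793

452.5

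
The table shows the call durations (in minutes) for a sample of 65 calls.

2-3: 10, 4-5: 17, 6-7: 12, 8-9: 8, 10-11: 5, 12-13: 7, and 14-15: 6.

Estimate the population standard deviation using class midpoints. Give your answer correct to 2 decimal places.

Midpoints: 2.5, 4.5, 6.5, 8.5, 10.5, 12.5, 14.5
n = 65, Σfm = 474.5, mean = 7.3000
Σfm² = 4398.25
Σf(m − x̄)² = Σfm² − (Σfm)²/n = 4398.25 − 474.5²/65 = 934.4000
Population variance = 934.4000 / 65 = 14.3754
Standard deviation = √14.3754 = 3.7915

3.79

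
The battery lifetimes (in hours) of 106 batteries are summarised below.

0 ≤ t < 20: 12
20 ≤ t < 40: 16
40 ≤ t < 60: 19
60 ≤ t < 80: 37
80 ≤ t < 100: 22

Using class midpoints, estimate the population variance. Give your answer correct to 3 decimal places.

Midpoints: 10, 30, 50, 70, 90
n = 106, Σfm = 6120, mean = 57.7358
Σfm² = 422600
Σf(m − x̄)² = Σfm² − (Σfm)²/n = 422600 − 6120²/106 = 69256.6038
Population variance = 69256.6038 / 106 = 653.3642

653.364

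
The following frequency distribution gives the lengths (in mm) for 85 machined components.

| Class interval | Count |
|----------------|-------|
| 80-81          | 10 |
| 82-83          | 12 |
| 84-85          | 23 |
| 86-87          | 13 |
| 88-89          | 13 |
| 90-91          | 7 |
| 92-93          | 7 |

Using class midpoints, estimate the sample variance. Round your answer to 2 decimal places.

Midpoints: 80.5, 82.5, 84.5, 86.5, 88.5, 90.5, 92.5
n = 85, Σfm = 7294.5, mean = 85.8176
Σfm² = 627017.25
Σf(m − x̄)² = Σfm² − (Σfm)²/n = 627017.25 − 7294.5²/85 = 1020.4235
Sample variance = 1020.4235 / 84 = 12.1479

12.15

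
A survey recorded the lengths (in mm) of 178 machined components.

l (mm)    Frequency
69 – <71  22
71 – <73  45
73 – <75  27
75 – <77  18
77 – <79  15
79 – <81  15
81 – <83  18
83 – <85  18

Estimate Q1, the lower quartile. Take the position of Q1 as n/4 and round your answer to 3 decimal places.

72.000

Cumulative frequencies: 22, 67, 94, 112, 127, 142, 160, 178
n = 178; position = n/4 = 44.5.
This falls in the class 71 – <73: L = 71, F = 22, f = 45, h = 2.
Lower quartile ≈ 71 + ((44.5 − 22) / 45) × 2 = 72.0000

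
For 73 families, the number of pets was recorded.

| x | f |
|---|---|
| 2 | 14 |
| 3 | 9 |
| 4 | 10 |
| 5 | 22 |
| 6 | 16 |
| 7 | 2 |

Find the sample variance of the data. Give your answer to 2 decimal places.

Values: 2, 3, 4, 5, 6, 7
n = 73, Σfx = 315, mean = 4.3151
Σfx² = 1521
Σf(x − x̄)² = Σfx² − (Σfx)²/n = 1521 − 315²/73 = 161.7534
Sample variance = 161.7534 / 72 = 2.2466

2.25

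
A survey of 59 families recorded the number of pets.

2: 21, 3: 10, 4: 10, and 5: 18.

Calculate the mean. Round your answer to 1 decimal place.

Values: 2, 3, 4, 5
Σfx = 21×2 + 10×3 + 10×4 + 18×5 = 202
n = Σf = 59
Mean = 202 / 59 = 3.4237

3.4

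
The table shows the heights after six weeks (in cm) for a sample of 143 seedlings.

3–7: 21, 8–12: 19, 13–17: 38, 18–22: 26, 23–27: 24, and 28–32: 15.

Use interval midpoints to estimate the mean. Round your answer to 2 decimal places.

17.03

Midpoints: 5, 10, 15, 20, 25, 30
Σfm = 21×5 + 19×10 + 38×15 + 26×20 + 24×25 + 15×30 = 2435
n = Σf = 143
Mean = 2435 / 143 = 17.0280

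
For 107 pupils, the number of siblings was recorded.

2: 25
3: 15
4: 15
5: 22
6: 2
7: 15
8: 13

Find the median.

Cumulative frequencies: 25, 40, 55, 77, 79, 94, 107
n = 107, so the median is the value in position (n+1)/2 = 54.
Position 54 falls at value 4.

4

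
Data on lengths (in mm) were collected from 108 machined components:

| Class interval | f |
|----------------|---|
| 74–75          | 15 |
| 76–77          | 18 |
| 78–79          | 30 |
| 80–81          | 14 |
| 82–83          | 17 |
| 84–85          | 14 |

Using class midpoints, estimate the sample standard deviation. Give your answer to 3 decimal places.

3.175

Midpoints: 74.5, 76.5, 78.5, 80.5, 82.5, 84.5
n = 108, Σfm = 8562, mean = 79.2778
Σfm² = 679855
Σf(m − x̄)² = Σfm² − (Σfm)²/n = 679855 − 8562²/108 = 1078.6667
Sample variance = 1078.6667 / 107 = 10.0810
Standard deviation = √10.0810 = 3.1751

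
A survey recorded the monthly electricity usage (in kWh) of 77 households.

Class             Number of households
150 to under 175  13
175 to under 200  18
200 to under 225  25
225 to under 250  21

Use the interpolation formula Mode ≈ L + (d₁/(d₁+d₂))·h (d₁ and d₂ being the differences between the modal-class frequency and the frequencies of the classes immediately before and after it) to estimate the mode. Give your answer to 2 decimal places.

215.91

Modal class: 200 to under 225 (highest frequency 25).
d₁ = 25 − 18 = 7, d₂ = 25 − 21 = 4
Mode ≈ 200 + (7/(7+4)) × 25 = 200 + 15.9091 = 215.9091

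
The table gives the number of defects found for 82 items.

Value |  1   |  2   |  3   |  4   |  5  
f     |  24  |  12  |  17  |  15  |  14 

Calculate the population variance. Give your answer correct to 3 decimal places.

Values: 1, 2, 3, 4, 5
n = 82, Σfx = 229, mean = 2.7927
Σfx² = 815
Σf(x − x̄)² = Σfx² − (Σfx)²/n = 815 − 229²/82 = 175.4756
Population variance = 175.4756 / 82 = 2.1399

2.140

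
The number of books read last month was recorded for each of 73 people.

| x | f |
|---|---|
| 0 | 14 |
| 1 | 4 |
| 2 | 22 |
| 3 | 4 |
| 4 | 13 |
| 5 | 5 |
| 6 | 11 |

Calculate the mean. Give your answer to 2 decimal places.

Values: 0, 1, 2, 3, 4, 5, 6
Σfx = 14×0 + 4×1 + 22×2 + 4×3 + 13×4 + 5×5 + 11×6 = 203
n = Σf = 73
Mean = 203 / 73 = 2.7808

2.78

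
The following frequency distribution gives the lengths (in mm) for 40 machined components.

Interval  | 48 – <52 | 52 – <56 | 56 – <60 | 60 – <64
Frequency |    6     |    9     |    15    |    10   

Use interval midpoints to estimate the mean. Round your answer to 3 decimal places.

Midpoints: 50, 54, 58, 62
Σfm = 6×50 + 9×54 + 15×58 + 10×62 = 2276
n = Σf = 40
Mean = 2276 / 40 = 56.9000

56.900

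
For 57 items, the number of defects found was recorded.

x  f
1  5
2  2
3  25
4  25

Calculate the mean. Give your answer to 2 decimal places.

Values: 1, 2, 3, 4
Σfx = 5×1 + 2×2 + 25×3 + 25×4 = 184
n = Σf = 57
Mean = 184 / 57 = 3.2281

3.23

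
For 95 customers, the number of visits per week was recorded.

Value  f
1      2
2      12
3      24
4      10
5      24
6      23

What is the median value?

Cumulative frequencies: 2, 14, 38, 48, 72, 95
n = 95, so the median is the value in position (n+1)/2 = 48.
Position 48 falls at value 4.

4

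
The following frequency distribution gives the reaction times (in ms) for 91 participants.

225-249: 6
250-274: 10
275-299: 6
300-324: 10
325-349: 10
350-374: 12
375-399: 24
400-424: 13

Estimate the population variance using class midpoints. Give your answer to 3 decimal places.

Midpoints: 237, 262, 287, 312, 337, 362, 387, 412
n = 91, Σfm = 31242, mean = 343.3187
Σfm² = 11000454
Σf(m − x̄)² = Σfm² − (Σfm)²/n = 11000454 − 31242²/91 = 274491.7582
Population variance = 274491.7582 / 91 = 3016.3929

3016.393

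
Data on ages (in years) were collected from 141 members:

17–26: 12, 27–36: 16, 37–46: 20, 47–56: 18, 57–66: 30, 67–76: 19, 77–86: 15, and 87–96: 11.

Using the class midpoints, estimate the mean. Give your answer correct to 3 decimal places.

Midpoints: 21.5, 31.5, 41.5, 51.5, 61.5, 71.5, 81.5, 91.5
Σfm = 12×21.5 + 16×31.5 + 20×41.5 + 18×51.5 + 30×61.5 + 19×71.5 + 15×81.5 + 11×91.5 = 7951.5
n = Σf = 141
Mean = 7951.5 / 141 = 56.3936

56.394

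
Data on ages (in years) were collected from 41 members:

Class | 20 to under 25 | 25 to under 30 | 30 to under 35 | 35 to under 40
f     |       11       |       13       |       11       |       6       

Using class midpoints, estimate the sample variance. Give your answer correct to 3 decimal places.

Midpoints: 22.5, 27.5, 32.5, 37.5
n = 41, Σfm = 1187.5, mean = 28.9634
Σfm² = 35456.25
Σf(m − x̄)² = Σfm² − (Σfm)²/n = 35456.25 − 1187.5²/41 = 1062.1951
Sample variance = 1062.1951 / 40 = 26.5549

26.555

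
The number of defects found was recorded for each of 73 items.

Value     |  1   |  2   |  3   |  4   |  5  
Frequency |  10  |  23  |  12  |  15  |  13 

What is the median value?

Cumulative frequencies: 10, 33, 45, 60, 73
n = 73, so the median is the value in position (n+1)/2 = 37.
Position 37 falls at value 3.

3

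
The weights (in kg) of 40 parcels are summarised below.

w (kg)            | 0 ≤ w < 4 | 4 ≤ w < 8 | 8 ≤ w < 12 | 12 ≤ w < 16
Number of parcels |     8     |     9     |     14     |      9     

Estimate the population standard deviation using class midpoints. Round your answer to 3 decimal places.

4.176

Midpoints: 2, 6, 10, 14
n = 40, Σfm = 336, mean = 8.4000
Σfm² = 3520
Σf(m − x̄)² = Σfm² − (Σfm)²/n = 3520 − 336²/40 = 697.6000
Population variance = 697.6000 / 40 = 17.4400
Standard deviation = √17.4400 = 4.1761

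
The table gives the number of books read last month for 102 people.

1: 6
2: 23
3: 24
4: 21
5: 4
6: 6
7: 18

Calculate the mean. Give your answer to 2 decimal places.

3.82

Values: 1, 2, 3, 4, 5, 6, 7
Σfx = 6×1 + 23×2 + 24×3 + 21×4 + 4×5 + 6×6 + 18×7 = 390
n = Σf = 102
Mean = 390 / 102 = 3.8235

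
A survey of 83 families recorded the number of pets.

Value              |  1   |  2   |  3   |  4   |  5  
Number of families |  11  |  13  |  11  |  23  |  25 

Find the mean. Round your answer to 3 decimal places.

Values: 1, 2, 3, 4, 5
Σfx = 11×1 + 13×2 + 11×3 + 23×4 + 25×5 = 287
n = Σf = 83
Mean = 287 / 83 = 3.4578

3.458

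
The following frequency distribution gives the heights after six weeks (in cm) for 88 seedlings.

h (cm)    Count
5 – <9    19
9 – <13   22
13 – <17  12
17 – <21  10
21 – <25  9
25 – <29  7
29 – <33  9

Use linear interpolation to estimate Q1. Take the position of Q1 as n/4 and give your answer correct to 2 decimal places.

Cumulative frequencies: 19, 41, 53, 63, 72, 79, 88
n = 88; position = n/4 = 22.
This falls in the class 9 – <13: L = 9, F = 19, f = 22, h = 4.
Lower quartile ≈ 9 + ((22 − 19) / 22) × 4 = 9.5455

9.55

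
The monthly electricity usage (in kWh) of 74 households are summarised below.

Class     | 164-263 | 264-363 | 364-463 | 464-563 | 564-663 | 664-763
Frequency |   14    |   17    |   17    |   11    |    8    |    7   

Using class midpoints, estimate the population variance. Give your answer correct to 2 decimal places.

24172.75

Midpoints: 213.5, 313.5, 413.5, 513.5, 613.5, 713.5
n = 74, Σfm = 30899, mean = 417.5541
Σfm² = 14690786.5
Σf(m − x̄)² = Σfm² − (Σfm)²/n = 14690786.5 − 30899²/74 = 1788783.7838
Population variance = 1788783.7838 / 74 = 24172.7538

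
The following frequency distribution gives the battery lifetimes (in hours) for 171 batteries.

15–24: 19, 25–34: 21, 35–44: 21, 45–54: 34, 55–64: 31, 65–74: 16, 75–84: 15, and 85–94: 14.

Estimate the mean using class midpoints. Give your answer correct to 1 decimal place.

Midpoints: 19.5, 29.5, 39.5, 49.5, 59.5, 69.5, 79.5, 89.5
Σfm = 19×19.5 + 21×29.5 + 21×39.5 + 34×49.5 + 31×59.5 + 16×69.5 + 15×79.5 + 14×89.5 = 8904.5
n = Σf = 171
Mean = 8904.5 / 171 = 52.0731

52.1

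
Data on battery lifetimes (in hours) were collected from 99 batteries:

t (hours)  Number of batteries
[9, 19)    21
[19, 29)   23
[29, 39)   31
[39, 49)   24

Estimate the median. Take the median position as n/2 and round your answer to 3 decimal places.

Cumulative frequencies: 21, 44, 75, 99
n = 99; position = n/2 = 49.5.
This falls in the class [29, 39): L = 29, F = 44, f = 31, h = 10.
Median ≈ 29 + ((49.5 − 44) / 31) × 10 = 30.7742

30.774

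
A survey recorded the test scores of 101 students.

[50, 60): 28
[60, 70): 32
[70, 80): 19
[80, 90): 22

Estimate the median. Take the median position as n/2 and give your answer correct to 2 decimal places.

67.03

Cumulative frequencies: 28, 60, 79, 101
n = 101; position = n/2 = 50.5.
This falls in the class [60, 70): L = 60, F = 28, f = 32, h = 10.
Median ≈ 60 + ((50.5 − 28) / 32) × 10 = 67.0312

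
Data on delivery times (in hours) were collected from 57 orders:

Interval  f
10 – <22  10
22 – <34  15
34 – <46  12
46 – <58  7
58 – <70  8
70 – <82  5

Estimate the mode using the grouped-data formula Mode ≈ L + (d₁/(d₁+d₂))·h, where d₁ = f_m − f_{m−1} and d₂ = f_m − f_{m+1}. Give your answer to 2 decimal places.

Modal class: 22 – <34 (highest frequency 15).
d₁ = 15 − 10 = 5, d₂ = 15 − 12 = 3
Mode ≈ 22 + (5/(5+3)) × 12 = 22 + 7.5000 = 29.5000

29.50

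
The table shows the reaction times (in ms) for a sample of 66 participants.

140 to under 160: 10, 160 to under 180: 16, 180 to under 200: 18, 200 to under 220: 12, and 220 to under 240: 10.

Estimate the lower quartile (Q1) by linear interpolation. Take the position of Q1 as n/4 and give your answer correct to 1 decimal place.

Cumulative frequencies: 10, 26, 44, 56, 66
n = 66; position = n/4 = 16.5.
This falls in the class 160 to under 180: L = 160, F = 10, f = 16, h = 20.
Lower quartile ≈ 160 + ((16.5 − 10) / 16) × 20 = 168.1250

168.1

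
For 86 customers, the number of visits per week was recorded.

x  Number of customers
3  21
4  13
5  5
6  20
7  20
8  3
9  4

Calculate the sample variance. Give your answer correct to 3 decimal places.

3.265

Values: 3, 4, 5, 6, 7, 8, 9
n = 86, Σfx = 460, mean = 5.3488
Σfx² = 2738
Σf(x − x̄)² = Σfx² − (Σfx)²/n = 2738 − 460²/86 = 277.5349
Sample variance = 277.5349 / 85 = 3.2651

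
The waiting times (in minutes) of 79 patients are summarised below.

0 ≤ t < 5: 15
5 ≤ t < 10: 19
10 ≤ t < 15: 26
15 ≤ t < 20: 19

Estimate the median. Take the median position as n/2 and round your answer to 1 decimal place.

11.1

Cumulative frequencies: 15, 34, 60, 79
n = 79; position = n/2 = 39.5.
This falls in the class 10 ≤ t < 15: L = 10, F = 34, f = 26, h = 5.
Median ≈ 10 + ((39.5 − 34) / 26) × 5 = 11.0577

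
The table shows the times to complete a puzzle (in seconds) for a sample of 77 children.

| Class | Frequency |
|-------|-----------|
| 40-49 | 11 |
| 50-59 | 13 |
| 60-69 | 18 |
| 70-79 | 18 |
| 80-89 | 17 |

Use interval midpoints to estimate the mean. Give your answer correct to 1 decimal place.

Midpoints: 44.5, 54.5, 64.5, 74.5, 84.5
Σfm = 11×44.5 + 13×54.5 + 18×64.5 + 18×74.5 + 17×84.5 = 5136.5
n = Σf = 77
Mean = 5136.5 / 77 = 66.7078

66.7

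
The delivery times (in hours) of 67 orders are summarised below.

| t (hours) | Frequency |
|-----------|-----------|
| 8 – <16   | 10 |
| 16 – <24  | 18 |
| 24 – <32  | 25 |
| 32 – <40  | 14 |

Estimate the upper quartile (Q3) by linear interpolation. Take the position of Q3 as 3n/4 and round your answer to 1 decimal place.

31.1

Cumulative frequencies: 10, 28, 53, 67
n = 67; position = 3n/4 = 50.25.
This falls in the class 24 – <32: L = 24, F = 28, f = 25, h = 8.
Upper quartile ≈ 24 + ((50.25 − 28) / 25) × 8 = 31.1200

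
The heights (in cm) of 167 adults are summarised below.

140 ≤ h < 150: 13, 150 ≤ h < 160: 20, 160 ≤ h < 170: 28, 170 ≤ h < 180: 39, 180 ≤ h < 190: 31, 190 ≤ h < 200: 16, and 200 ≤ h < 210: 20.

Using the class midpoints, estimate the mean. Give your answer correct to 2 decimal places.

Midpoints: 145, 155, 165, 175, 185, 195, 205
Σfm = 13×145 + 20×155 + 28×165 + 39×175 + 31×185 + 16×195 + 20×205 = 29385
n = Σf = 167
Mean = 29385 / 167 = 175.9581

175.96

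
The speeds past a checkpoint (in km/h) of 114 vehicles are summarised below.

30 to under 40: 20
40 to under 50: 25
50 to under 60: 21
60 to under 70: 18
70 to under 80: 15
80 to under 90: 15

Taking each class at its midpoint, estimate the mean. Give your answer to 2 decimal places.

57.46

Midpoints: 35, 45, 55, 65, 75, 85
Σfm = 20×35 + 25×45 + 21×55 + 18×65 + 15×75 + 15×85 = 6550
n = Σf = 114
Mean = 6550 / 114 = 57.4561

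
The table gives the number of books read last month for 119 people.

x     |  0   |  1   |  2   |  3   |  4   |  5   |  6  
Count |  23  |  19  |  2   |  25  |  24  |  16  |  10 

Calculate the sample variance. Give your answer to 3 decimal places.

3.886

Values: 0, 1, 2, 3, 4, 5, 6
n = 119, Σfx = 334, mean = 2.8067
Σfx² = 1396
Σf(x − x̄)² = Σfx² − (Σfx)²/n = 1396 − 334²/119 = 458.5546
Sample variance = 458.5546 / 118 = 3.8861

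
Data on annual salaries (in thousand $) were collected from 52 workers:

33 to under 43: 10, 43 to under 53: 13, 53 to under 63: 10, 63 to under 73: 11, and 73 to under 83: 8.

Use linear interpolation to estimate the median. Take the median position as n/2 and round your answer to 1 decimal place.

56.0

Cumulative frequencies: 10, 23, 33, 44, 52
n = 52; position = n/2 = 26.
This falls in the class 53 to under 63: L = 53, F = 23, f = 10, h = 10.
Median ≈ 53 + ((26 − 23) / 10) × 10 = 56.0000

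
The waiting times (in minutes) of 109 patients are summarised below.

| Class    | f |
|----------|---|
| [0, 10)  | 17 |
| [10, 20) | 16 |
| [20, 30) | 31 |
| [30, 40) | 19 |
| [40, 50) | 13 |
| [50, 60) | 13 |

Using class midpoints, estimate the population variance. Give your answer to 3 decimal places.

239.811

Midpoints: 5, 15, 25, 35, 45, 55
n = 109, Σfm = 3065, mean = 28.1193
Σfm² = 112325
Σf(m − x̄)² = Σfm² − (Σfm)²/n = 112325 − 3065²/109 = 26139.4495
Population variance = 26139.4495 / 109 = 239.8115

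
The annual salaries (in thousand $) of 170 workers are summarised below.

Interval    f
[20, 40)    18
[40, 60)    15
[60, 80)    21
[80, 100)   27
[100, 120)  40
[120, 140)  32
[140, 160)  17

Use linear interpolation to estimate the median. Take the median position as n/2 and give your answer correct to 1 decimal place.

102.0

Cumulative frequencies: 18, 33, 54, 81, 121, 153, 170
n = 170; position = n/2 = 85.
This falls in the class [100, 120): L = 100, F = 81, f = 40, h = 20.
Median ≈ 100 + ((85 − 81) / 40) × 20 = 102.0000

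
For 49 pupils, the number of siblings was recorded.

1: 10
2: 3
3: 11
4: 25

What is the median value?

4

Cumulative frequencies: 10, 13, 24, 49
n = 49, so the median is the value in position (n+1)/2 = 25.
Position 25 falls at value 4.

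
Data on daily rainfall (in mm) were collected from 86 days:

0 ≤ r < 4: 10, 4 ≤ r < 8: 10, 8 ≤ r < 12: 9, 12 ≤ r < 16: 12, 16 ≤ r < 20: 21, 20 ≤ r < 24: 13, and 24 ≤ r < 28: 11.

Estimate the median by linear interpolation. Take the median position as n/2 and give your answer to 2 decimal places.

Cumulative frequencies: 10, 20, 29, 41, 62, 75, 86
n = 86; position = n/2 = 43.
This falls in the class 16 ≤ r < 20: L = 16, F = 41, f = 21, h = 4.
Median ≈ 16 + ((43 − 41) / 21) × 4 = 16.3810

16.38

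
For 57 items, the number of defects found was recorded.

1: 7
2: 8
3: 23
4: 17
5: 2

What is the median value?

Cumulative frequencies: 7, 15, 38, 55, 57
n = 57, so the median is the value in position (n+1)/2 = 29.
Position 29 falls at value 3.

3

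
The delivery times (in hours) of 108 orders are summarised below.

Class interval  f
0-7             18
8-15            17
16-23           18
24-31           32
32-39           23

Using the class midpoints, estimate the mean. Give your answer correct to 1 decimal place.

Midpoints: 3.5, 11.5, 19.5, 27.5, 35.5
Σfm = 18×3.5 + 17×11.5 + 18×19.5 + 32×27.5 + 23×35.5 = 2306
n = Σf = 108
Mean = 2306 / 108 = 21.3519

21.4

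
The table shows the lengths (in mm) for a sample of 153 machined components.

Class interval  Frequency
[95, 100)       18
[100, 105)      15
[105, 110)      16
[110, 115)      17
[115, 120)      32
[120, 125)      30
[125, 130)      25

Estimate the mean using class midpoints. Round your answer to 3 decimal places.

114.690

Midpoints: 97.5, 102.5, 107.5, 112.5, 117.5, 122.5, 127.5
Σfm = 18×97.5 + 15×102.5 + 16×107.5 + 17×112.5 + 32×117.5 + 30×122.5 + 25×127.5 = 17547.5
n = Σf = 153
Mean = 17547.5 / 153 = 114.6895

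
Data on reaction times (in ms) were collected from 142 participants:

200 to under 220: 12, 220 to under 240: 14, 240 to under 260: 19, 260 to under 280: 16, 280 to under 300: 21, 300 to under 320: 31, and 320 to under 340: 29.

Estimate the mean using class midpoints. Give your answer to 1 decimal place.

282.3

Midpoints: 210, 230, 250, 270, 290, 310, 330
Σfm = 12×210 + 14×230 + 19×250 + 16×270 + 21×290 + 31×310 + 29×330 = 40080
n = Σf = 142
Mean = 40080 / 142 = 282.2535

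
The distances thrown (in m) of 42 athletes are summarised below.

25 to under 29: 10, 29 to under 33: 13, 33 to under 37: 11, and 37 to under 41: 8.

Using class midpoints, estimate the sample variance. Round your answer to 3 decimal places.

17.998

Midpoints: 27, 31, 35, 39
n = 42, Σfm = 1370, mean = 32.6190
Σfm² = 45426
Σf(m − x̄)² = Σfm² − (Σfm)²/n = 45426 − 1370²/42 = 737.9048
Sample variance = 737.9048 / 41 = 17.9977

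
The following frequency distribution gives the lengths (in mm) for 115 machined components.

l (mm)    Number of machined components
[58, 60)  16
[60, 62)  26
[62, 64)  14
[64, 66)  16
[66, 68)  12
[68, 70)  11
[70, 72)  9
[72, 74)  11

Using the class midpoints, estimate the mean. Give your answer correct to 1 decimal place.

Midpoints: 59, 61, 63, 65, 67, 69, 71, 73
Σfm = 16×59 + 26×61 + 14×63 + 16×65 + 12×67 + 11×69 + 9×71 + 11×73 = 7457
n = Σf = 115
Mean = 7457 / 115 = 64.8435

64.8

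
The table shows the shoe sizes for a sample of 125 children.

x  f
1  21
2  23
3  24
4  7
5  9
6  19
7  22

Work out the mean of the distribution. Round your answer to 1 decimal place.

3.8

Values: 1, 2, 3, 4, 5, 6, 7
Σfx = 21×1 + 23×2 + 24×3 + 7×4 + 9×5 + 19×6 + 22×7 = 480
n = Σf = 125
Mean = 480 / 125 = 3.8400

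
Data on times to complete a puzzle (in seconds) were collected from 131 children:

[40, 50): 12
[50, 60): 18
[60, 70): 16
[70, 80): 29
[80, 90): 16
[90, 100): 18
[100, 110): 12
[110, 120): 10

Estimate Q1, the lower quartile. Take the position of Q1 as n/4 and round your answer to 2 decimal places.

61.72

Cumulative frequencies: 12, 30, 46, 75, 91, 109, 121, 131
n = 131; position = n/4 = 32.75.
This falls in the class [60, 70): L = 60, F = 30, f = 16, h = 10.
Lower quartile ≈ 60 + ((32.75 − 30) / 16) × 10 = 61.7188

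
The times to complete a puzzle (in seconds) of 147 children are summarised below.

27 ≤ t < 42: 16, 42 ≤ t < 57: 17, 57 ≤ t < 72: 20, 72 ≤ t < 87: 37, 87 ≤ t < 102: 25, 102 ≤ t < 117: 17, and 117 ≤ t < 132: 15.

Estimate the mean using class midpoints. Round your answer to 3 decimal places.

79.704

Midpoints: 34.5, 49.5, 64.5, 79.5, 94.5, 109.5, 124.5
Σfm = 16×34.5 + 17×49.5 + 20×64.5 + 37×79.5 + 25×94.5 + 17×109.5 + 15×124.5 = 11716.5
n = Σf = 147
Mean = 11716.5 / 147 = 79.7041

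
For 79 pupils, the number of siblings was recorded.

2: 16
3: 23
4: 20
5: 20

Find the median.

4

Cumulative frequencies: 16, 39, 59, 79
n = 79, so the median is the value in position (n+1)/2 = 40.
Position 40 falls at value 4.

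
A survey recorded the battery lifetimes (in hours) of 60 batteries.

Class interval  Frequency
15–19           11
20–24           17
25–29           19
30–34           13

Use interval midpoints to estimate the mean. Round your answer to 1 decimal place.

Midpoints: 17, 22, 27, 32
Σfm = 11×17 + 17×22 + 19×27 + 13×32 = 1490
n = Σf = 60
Mean = 1490 / 60 = 24.8333

24.8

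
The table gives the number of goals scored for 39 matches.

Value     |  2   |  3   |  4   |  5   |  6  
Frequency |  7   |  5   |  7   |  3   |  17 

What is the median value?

5

Cumulative frequencies: 7, 12, 19, 22, 39
n = 39, so the median is the value in position (n+1)/2 = 20.
Position 20 falls at value 5.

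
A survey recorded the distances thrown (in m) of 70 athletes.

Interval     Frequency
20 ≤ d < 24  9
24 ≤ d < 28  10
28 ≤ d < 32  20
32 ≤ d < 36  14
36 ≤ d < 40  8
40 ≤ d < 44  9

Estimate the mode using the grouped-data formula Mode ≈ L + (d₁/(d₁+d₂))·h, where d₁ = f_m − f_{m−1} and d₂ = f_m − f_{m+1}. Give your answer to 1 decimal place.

30.5

Modal class: 28 ≤ d < 32 (highest frequency 20).
d₁ = 20 − 10 = 10, d₂ = 20 − 14 = 6
Mode ≈ 28 + (10/(10+6)) × 4 = 28 + 2.5000 = 30.5000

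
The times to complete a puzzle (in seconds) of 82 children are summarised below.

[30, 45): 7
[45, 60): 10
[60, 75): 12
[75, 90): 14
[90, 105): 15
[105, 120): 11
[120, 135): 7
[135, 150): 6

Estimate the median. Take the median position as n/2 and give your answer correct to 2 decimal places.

87.86

Cumulative frequencies: 7, 17, 29, 43, 58, 69, 76, 82
n = 82; position = n/2 = 41.
This falls in the class [75, 90): L = 75, F = 29, f = 14, h = 15.
Median ≈ 75 + ((41 − 29) / 14) × 15 = 87.8571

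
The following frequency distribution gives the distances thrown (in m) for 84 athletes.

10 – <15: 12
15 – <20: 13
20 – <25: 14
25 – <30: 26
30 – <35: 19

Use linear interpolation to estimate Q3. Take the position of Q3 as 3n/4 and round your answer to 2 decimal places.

29.62

Cumulative frequencies: 12, 25, 39, 65, 84
n = 84; position = 3n/4 = 63.
This falls in the class 25 – <30: L = 25, F = 39, f = 26, h = 5.
Upper quartile ≈ 25 + ((63 − 39) / 26) × 5 = 29.6154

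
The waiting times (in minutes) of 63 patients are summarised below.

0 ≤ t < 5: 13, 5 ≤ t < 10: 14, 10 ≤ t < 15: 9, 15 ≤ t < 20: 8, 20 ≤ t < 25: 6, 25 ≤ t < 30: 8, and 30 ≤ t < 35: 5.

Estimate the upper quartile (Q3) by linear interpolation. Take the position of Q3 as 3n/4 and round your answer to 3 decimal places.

Cumulative frequencies: 13, 27, 36, 44, 50, 58, 63
n = 63; position = 3n/4 = 47.25.
This falls in the class 20 ≤ t < 25: L = 20, F = 44, f = 6, h = 5.
Upper quartile ≈ 20 + ((47.25 − 44) / 6) × 5 = 22.7083

22.708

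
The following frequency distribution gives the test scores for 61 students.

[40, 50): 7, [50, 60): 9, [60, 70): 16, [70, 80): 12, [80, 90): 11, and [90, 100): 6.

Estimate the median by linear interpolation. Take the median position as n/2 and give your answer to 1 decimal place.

Cumulative frequencies: 7, 16, 32, 44, 55, 61
n = 61; position = n/2 = 30.5.
This falls in the class [60, 70): L = 60, F = 16, f = 16, h = 10.
Median ≈ 60 + ((30.5 − 16) / 16) × 10 = 69.0625

69.1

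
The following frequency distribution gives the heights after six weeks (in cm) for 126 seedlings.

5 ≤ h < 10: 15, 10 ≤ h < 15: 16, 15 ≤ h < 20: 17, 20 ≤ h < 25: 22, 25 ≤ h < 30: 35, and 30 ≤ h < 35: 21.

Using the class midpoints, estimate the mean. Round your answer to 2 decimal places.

21.83

Midpoints: 7.5, 12.5, 17.5, 22.5, 27.5, 32.5
Σfm = 15×7.5 + 16×12.5 + 17×17.5 + 22×22.5 + 35×27.5 + 21×32.5 = 2750
n = Σf = 126
Mean = 2750 / 126 = 21.8254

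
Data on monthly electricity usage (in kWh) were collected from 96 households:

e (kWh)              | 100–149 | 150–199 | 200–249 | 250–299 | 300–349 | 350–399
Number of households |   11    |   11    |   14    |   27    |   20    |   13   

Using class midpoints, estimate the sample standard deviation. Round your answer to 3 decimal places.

76.690

Midpoints: 124.5, 174.5, 224.5, 274.5, 324.5, 374.5
n = 96, Σfm = 25202, mean = 262.5208
Σfm² = 7174774
Σf(m − x̄)² = Σfm² − (Σfm)²/n = 7174774 − 25202²/96 = 558723.9583
Sample variance = 558723.9583 / 95 = 5881.3048
Standard deviation = √5881.3048 = 76.6897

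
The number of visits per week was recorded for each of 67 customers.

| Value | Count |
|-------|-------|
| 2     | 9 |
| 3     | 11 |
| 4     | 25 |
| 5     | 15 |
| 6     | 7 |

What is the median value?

Cumulative frequencies: 9, 20, 45, 60, 67
n = 67, so the median is the value in position (n+1)/2 = 34.
Position 34 falls at value 4.

4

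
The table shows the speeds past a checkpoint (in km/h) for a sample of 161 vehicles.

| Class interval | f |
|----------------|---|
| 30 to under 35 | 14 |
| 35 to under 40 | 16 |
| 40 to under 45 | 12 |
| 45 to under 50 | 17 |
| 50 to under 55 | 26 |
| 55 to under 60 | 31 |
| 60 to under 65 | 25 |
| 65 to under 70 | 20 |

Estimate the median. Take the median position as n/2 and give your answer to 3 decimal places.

Cumulative frequencies: 14, 30, 42, 59, 85, 116, 141, 161
n = 161; position = n/2 = 80.5.
This falls in the class 50 to under 55: L = 50, F = 59, f = 26, h = 5.
Median ≈ 50 + ((80.5 − 59) / 26) × 5 = 54.1346

54.135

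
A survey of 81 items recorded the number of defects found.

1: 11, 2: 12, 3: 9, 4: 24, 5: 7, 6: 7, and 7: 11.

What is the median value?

4

Cumulative frequencies: 11, 23, 32, 56, 63, 70, 81
n = 81, so the median is the value in position (n+1)/2 = 41.
Position 41 falls at value 4.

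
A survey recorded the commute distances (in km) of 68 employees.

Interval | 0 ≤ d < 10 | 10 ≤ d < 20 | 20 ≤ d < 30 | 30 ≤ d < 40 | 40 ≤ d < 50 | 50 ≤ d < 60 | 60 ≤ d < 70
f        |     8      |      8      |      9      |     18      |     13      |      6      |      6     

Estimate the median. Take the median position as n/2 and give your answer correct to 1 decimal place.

35.0

Cumulative frequencies: 8, 16, 25, 43, 56, 62, 68
n = 68; position = n/2 = 34.
This falls in the class 30 ≤ d < 40: L = 30, F = 25, f = 18, h = 10.
Median ≈ 30 + ((34 − 25) / 18) × 10 = 35.0000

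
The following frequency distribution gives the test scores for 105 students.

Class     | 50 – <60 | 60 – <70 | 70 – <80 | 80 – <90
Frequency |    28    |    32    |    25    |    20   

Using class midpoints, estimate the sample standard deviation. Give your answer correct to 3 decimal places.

Midpoints: 55, 65, 75, 85
n = 105, Σfm = 7195, mean = 68.5238
Σfm² = 505025
Σf(m − x̄)² = Σfm² − (Σfm)²/n = 505025 − 7195²/105 = 11996.1905
Sample variance = 11996.1905 / 104 = 115.3480
Standard deviation = √115.3480 = 10.7400

10.740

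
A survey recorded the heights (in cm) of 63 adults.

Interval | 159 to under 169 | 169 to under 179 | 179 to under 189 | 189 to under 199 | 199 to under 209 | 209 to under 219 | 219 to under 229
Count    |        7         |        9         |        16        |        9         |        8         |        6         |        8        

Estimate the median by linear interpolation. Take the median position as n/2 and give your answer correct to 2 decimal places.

188.69

Cumulative frequencies: 7, 16, 32, 41, 49, 55, 63
n = 63; position = n/2 = 31.5.
This falls in the class 179 to under 189: L = 179, F = 16, f = 16, h = 10.
Median ≈ 179 + ((31.5 − 16) / 16) × 10 = 188.6875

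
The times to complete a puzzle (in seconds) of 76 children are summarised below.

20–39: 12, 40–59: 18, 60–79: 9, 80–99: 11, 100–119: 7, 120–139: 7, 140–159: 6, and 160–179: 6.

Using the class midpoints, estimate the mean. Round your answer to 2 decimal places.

84.76

Midpoints: 29.5, 49.5, 69.5, 89.5, 109.5, 129.5, 149.5, 169.5
Σfm = 12×29.5 + 18×49.5 + 9×69.5 + 11×89.5 + 7×109.5 + 7×129.5 + 6×149.5 + 6×169.5 = 6442
n = Σf = 76
Mean = 6442 / 76 = 84.7632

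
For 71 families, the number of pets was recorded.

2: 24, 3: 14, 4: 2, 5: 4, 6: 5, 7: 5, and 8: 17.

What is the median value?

3

Cumulative frequencies: 24, 38, 40, 44, 49, 54, 71
n = 71, so the median is the value in position (n+1)/2 = 36.
Position 36 falls at value 3.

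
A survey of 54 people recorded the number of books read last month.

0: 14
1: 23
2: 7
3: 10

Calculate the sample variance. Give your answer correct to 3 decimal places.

1.092

Values: 0, 1, 2, 3
n = 54, Σfx = 67, mean = 1.2407
Σfx² = 141
Σf(x − x̄)² = Σfx² − (Σfx)²/n = 141 − 67²/54 = 57.8704
Sample variance = 57.8704 / 53 = 1.0919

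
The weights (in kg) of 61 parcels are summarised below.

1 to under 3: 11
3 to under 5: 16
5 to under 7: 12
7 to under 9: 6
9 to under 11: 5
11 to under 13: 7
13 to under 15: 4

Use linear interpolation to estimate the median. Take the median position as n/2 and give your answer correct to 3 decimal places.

Cumulative frequencies: 11, 27, 39, 45, 50, 57, 61
n = 61; position = n/2 = 30.5.
This falls in the class 5 to under 7: L = 5, F = 27, f = 12, h = 2.
Median ≈ 5 + ((30.5 − 27) / 12) × 2 = 5.5833

5.583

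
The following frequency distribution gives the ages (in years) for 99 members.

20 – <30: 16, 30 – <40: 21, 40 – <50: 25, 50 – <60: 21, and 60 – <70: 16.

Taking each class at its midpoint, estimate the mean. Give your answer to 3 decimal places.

45.000

Midpoints: 25, 35, 45, 55, 65
Σfm = 16×25 + 21×35 + 25×45 + 21×55 + 16×65 = 4455
n = Σf = 99
Mean = 4455 / 99 = 45.0000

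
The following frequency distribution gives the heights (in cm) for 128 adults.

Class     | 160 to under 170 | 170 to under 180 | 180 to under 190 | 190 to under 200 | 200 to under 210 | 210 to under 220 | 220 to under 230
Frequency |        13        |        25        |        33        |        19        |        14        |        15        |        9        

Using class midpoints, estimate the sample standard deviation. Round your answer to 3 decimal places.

Midpoints: 165, 175, 185, 195, 205, 215, 225
n = 128, Σfm = 24450, mean = 191.0156
Σfm² = 4708800
Σf(m − x̄)² = Σfm² − (Σfm)²/n = 4708800 − 24450²/128 = 38467.9688
Sample variance = 38467.9688 / 127 = 302.8974
Standard deviation = √302.8974 = 17.4039

17.404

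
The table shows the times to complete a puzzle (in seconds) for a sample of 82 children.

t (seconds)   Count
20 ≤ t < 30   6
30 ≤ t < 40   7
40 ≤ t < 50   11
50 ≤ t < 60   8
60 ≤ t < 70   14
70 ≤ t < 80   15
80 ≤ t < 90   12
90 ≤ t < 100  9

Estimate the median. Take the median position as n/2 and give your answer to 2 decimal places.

66.43

Cumulative frequencies: 6, 13, 24, 32, 46, 61, 73, 82
n = 82; position = n/2 = 41.
This falls in the class 60 ≤ t < 70: L = 60, F = 32, f = 14, h = 10.
Median ≈ 60 + ((41 − 32) / 14) × 10 = 66.4286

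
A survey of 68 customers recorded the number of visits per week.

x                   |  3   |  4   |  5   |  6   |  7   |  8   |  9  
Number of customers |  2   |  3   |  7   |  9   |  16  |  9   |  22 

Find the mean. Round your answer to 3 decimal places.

7.191

Values: 3, 4, 5, 6, 7, 8, 9
Σfx = 2×3 + 3×4 + 7×5 + 9×6 + 16×7 + 9×8 + 22×9 = 489
n = Σf = 68
Mean = 489 / 68 = 7.1912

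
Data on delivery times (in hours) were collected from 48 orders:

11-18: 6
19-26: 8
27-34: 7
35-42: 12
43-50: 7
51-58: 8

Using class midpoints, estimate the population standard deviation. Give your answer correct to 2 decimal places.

Midpoints: 14.5, 22.5, 30.5, 38.5, 46.5, 54.5
n = 48, Σfm = 1704, mean = 35.5000
Σfm² = 68508
Σf(m − x̄)² = Σfm² − (Σfm)²/n = 68508 − 1704²/48 = 8016.0000
Population variance = 8016.0000 / 48 = 167.0000
Standard deviation = √167.0000 = 12.9228

12.92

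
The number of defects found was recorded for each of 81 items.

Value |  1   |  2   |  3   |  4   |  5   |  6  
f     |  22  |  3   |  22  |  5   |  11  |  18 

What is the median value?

Cumulative frequencies: 22, 25, 47, 52, 63, 81
n = 81, so the median is the value in position (n+1)/2 = 41.
Position 41 falls at value 3.

3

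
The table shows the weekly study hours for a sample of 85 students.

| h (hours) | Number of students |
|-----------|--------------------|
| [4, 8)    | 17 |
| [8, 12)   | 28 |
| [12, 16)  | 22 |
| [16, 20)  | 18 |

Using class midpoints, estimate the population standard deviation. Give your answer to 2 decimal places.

4.14

Midpoints: 6, 10, 14, 18
n = 85, Σfm = 1014, mean = 11.9294
Σfm² = 13556
Σf(m − x̄)² = Σfm² − (Σfm)²/n = 13556 − 1014²/85 = 1459.5765
Population variance = 1459.5765 / 85 = 17.1715
Standard deviation = √17.1715 = 4.1438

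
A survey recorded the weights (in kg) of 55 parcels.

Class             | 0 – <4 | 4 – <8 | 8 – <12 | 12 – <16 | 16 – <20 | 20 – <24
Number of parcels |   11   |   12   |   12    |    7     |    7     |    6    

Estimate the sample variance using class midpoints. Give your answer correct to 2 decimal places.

42.83

Midpoints: 2, 6, 10, 14, 18, 22
n = 55, Σfm = 570, mean = 10.3636
Σfm² = 8220
Σf(m − x̄)² = Σfm² − (Σfm)²/n = 8220 − 570²/55 = 2312.7273
Sample variance = 2312.7273 / 54 = 42.8283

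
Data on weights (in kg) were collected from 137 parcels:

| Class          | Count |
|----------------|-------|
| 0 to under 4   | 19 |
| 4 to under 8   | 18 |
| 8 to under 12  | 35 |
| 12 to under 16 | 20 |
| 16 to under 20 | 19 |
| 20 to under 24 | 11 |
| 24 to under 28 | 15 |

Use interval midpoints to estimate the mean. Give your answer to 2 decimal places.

12.77

Midpoints: 2, 6, 10, 14, 18, 22, 26
Σfm = 19×2 + 18×6 + 35×10 + 20×14 + 19×18 + 11×22 + 15×26 = 1750
n = Σf = 137
Mean = 1750 / 137 = 12.7737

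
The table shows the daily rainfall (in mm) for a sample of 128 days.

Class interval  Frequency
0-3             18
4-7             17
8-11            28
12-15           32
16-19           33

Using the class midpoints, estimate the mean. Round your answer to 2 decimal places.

10.91

Midpoints: 1.5, 5.5, 9.5, 13.5, 17.5
Σfm = 18×1.5 + 17×5.5 + 28×9.5 + 32×13.5 + 33×17.5 = 1396
n = Σf = 128
Mean = 1396 / 128 = 10.9062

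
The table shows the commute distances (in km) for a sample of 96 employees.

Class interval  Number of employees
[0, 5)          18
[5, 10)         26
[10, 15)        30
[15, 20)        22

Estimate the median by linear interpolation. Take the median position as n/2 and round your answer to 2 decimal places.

10.67

Cumulative frequencies: 18, 44, 74, 96
n = 96; position = n/2 = 48.
This falls in the class [10, 15): L = 10, F = 44, f = 30, h = 5.
Median ≈ 10 + ((48 − 44) / 30) × 5 = 10.6667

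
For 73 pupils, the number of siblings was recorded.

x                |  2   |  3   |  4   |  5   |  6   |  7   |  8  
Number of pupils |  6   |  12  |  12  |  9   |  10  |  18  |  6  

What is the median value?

Cumulative frequencies: 6, 18, 30, 39, 49, 67, 73
n = 73, so the median is the value in position (n+1)/2 = 37.
Position 37 falls at value 5.

5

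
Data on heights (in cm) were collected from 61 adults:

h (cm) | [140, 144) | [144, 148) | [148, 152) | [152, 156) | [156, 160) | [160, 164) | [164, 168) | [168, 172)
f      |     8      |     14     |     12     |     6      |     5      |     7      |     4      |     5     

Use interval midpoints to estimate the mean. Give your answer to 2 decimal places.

Midpoints: 142, 146, 150, 154, 158, 162, 166, 170
Σfm = 8×142 + 14×146 + 12×150 + 6×154 + 5×158 + 7×162 + 4×166 + 5×170 = 9342
n = Σf = 61
Mean = 9342 / 61 = 153.1475

153.15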